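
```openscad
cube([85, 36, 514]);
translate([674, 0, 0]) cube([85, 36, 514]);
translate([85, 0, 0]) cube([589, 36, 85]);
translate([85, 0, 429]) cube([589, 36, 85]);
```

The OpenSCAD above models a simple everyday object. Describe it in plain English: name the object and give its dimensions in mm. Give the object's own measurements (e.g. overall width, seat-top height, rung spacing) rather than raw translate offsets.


A rectangular picture frame lying in the x–z plane (depth along y). The opening is 589 mm wide (x) by 344 mm tall (z), surrounded by a border 85 mm wide on all four sides. The frame is 36 mm deep and is made of two full-height vertical stiles with two horizontal rails fitted between them.


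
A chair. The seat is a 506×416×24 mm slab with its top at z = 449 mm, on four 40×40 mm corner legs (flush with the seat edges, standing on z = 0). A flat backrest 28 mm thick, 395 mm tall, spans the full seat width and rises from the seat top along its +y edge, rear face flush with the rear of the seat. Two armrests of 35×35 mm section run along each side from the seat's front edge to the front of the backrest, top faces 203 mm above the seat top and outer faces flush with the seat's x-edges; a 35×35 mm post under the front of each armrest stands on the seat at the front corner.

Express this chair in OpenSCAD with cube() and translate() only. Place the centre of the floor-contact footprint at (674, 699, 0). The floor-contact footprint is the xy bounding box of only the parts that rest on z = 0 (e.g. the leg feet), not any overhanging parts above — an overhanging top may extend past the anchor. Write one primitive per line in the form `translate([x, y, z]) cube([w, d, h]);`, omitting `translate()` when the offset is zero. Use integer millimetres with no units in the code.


translate([421, 491, 425]) cube([506, 416, 24]);
translate([421, 491, 0]) cube([40, 40, 425]);
translate([887, 491, 0]) cube([40, 40, 425]);
translate([421, 867, 0]) cube([40, 40, 425]);
translate([887, 867, 0]) cube([40, 40, 425]);
translate([421, 879, 449]) cube([506, 28, 395]);
translate([421, 491, 617]) cube([35, 388, 35]);
translate([892, 491, 617]) cube([35, 388, 35]);
translate([421, 491, 449]) cube([35, 35, 168]);
translate([892, 491, 449]) cube([35, 35, 168]);


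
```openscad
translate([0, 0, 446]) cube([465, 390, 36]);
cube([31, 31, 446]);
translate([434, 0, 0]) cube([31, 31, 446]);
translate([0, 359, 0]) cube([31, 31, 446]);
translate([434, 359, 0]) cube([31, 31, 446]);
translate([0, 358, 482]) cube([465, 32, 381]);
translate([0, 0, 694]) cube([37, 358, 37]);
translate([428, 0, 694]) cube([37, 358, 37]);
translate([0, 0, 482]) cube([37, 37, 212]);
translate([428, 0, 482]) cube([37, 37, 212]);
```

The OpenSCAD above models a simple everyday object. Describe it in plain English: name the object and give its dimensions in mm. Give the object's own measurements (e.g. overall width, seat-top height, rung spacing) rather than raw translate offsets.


A chair. The seat is a 465×390×36 mm slab with its top at z = 482 mm, on four 31×31 mm corner legs (flush with the seat edges, standing on z = 0). A flat backrest 32 mm thick, 381 mm tall, spans the full seat width and rises from the seat top along its +y edge, rear face flush with the rear of the seat. Two armrests of 37×37 mm section run along each side from the seat's front edge to the front of the backrest, top faces 249 mm above the seat top and outer faces flush with the seat's x-edges; a 37×37 mm post under the front of each armrest stands on the seat at the front corner.


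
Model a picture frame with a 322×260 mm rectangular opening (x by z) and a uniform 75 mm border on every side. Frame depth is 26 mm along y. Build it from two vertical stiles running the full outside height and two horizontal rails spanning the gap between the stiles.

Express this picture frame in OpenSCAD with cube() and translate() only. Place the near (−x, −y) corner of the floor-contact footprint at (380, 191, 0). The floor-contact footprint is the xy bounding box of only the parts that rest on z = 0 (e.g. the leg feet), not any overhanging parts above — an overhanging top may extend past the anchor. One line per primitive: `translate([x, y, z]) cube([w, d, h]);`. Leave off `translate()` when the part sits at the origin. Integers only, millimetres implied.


translate([380, 191, 0]) cube([75, 26, 410]);
translate([777, 191, 0]) cube([75, 26, 410]);
translate([455, 191, 0]) cube([322, 26, 75]);
translate([455, 191, 335]) cube([322, 26, 75]);


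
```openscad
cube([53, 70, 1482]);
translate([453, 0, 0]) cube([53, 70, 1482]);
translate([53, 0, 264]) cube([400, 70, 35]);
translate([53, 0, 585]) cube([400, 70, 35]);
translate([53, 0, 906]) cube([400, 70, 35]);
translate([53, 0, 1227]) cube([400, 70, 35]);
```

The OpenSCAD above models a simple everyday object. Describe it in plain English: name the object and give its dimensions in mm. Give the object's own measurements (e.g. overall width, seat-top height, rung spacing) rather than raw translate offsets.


A straight ladder. Two 53×70 mm vertical rails, 1482 mm tall, stand 506 mm apart (outside-to-outside) with their front faces coplanar on the −y side. 4 rungs, each 70 mm deep and 35 mm tall, span between the inner faces of the rails, front faces flush with the rails. The lowest rung's underside is at z = 264 mm and rungs are spaced 321 mm apart (underside to underside).


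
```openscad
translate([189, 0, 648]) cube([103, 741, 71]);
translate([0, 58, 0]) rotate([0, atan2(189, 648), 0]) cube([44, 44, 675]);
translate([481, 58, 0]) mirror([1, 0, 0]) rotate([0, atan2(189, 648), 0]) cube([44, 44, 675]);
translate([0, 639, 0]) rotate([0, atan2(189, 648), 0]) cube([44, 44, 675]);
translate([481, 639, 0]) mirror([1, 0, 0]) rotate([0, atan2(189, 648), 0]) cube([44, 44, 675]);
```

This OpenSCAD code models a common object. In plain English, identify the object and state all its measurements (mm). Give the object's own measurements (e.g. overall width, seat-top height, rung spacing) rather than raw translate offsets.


A sawhorse. A 103×741×71 mm beam (x, y, z) sits on two A-frame leg pairs. Each pair is two raked legs of 44×44 mm section (44 mm along y) splaying symmetrically in x. Each leg rises 648 mm vertically over 189 mm of horizontal reach and is 675 mm long along its own axis. Every leg's outer bottom edge rests on the floor and its outer top edge meets a bottom edge of the beam — the left legs (tilting toward +x) meet the beam's −x bottom edge, the right legs (their mirror images, tilting toward −x) meet its +x bottom edge — so the leg tops tuck under the beam, the beam's underside is 648 mm above the floor, and the feet are 481 mm apart outside-to-outside with the beam centred between them. The two leg pairs are set in 58 mm from either end of the beam.


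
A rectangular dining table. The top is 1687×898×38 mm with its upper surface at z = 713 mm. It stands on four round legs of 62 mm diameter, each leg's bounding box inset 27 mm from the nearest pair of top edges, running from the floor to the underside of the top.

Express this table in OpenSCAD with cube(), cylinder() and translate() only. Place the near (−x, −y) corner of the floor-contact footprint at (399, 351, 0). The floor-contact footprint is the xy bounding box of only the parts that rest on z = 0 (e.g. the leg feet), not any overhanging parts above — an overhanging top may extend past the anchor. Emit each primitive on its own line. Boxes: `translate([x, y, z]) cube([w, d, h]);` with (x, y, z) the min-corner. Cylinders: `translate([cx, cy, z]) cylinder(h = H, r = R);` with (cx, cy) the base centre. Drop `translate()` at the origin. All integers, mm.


// leg_h = 713 - 38 = 675
translate([372, 324, 675]) cube([1687, 898, 38]);
translate([430, 382, 0]) cylinder(h = 675, r = 31);
translate([2001, 382, 0]) cylinder(h = 675, r = 31);
translate([430, 1164, 0]) cylinder(h = 675, r = 31);
translate([2001, 1164, 0]) cylinder(h = 675, r = 31);


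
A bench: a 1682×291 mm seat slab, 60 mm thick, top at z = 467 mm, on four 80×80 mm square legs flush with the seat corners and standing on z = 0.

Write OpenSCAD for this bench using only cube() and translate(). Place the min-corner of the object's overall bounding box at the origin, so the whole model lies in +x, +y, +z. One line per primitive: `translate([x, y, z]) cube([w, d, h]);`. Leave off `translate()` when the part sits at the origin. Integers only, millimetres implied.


// leg_h = 467 − 60 = 407
translate([0, 0, 407]) cube([1682, 291, 60]);
cube([80, 80, 407]);
translate([0, 211, 0]) cube([80, 80, 407]);
translate([1602, 0, 0]) cube([80, 80, 407]);
translate([1602, 211, 0]) cube([80, 80, 407]);


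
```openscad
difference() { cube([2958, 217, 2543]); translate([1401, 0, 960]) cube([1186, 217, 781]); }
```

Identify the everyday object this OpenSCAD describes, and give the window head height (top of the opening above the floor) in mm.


A wall with a window opening. The window head height is 1741 mm.

A wall with a rectangular opening subtracted — a window. Sill at z = 960, opening 781 mm tall, so the head is at 960 + 781 = 1741 mm.


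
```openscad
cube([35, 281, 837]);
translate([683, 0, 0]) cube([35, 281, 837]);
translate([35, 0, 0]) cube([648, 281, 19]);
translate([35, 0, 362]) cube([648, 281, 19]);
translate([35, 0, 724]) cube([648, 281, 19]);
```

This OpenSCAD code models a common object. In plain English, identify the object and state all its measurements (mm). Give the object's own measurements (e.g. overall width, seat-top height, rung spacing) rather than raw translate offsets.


An open bookshelf. Two side panels, each 35 mm thick, 281 mm deep and 837 mm tall, stand 718 mm apart (outside-to-outside). Between them sit 3 shelves, each 19 mm thick and 281 mm deep, spanning the full gap between the sides. The bottom shelf rests on the floor (its underside at z = 0) and the clear gap between one shelf's top and the next shelf's underside is 343 mm.


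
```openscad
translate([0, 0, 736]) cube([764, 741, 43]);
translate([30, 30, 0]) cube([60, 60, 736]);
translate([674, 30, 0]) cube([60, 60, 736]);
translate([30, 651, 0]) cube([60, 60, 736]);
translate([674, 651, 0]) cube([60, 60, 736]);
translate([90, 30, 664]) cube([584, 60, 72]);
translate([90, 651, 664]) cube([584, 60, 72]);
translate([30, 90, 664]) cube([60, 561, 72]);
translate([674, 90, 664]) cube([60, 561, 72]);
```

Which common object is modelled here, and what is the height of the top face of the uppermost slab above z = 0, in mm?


A table. The table height is 779 mm.

A 764×741×43 slab sits at z = 736 on four 60 mm square posts — a table. The top surface is at 736 + 43 = 779 mm.


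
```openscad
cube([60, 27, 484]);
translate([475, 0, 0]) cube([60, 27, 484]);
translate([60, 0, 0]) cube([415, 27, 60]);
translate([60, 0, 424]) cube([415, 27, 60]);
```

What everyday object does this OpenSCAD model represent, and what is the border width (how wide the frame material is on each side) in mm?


A picture frame. The border width is 60 mm.

Four thin pieces enclosing a rectangular opening — a picture frame. The two full-height stiles are 484 mm tall; the top rail sits at z = 424 and is 60 mm tall, so the border above the opening is 484 − 424 = 60 mm, matching the stile x-width.


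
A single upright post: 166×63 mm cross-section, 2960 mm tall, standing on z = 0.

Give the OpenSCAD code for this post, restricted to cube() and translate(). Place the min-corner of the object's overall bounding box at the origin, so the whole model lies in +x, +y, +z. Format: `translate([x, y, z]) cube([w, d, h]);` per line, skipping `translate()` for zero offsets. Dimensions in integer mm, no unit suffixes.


cube([166, 63, 2960]);


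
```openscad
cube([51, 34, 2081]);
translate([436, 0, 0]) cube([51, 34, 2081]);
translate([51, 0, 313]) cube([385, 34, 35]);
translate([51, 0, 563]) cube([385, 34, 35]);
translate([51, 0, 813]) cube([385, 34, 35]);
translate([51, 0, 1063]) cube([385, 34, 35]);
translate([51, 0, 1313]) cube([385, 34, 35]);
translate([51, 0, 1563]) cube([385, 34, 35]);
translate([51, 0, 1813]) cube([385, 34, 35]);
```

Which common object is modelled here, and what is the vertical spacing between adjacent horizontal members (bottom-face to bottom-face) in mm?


A ladder. The rung spacing is 250 mm.

Two tall 51×34 posts with 7 short bars between them — a ladder. Adjacent rungs sit at z = 313 and z = 563, so the spacing is 563 − 313 = 250 mm.


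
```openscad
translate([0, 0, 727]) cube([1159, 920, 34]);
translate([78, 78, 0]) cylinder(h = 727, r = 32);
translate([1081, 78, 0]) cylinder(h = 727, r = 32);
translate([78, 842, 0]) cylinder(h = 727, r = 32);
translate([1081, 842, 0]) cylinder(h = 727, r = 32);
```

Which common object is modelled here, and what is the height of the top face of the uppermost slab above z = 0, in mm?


A table. The table height is 761 mm.

A 1159×920×34 slab sits at z = 727 on four Ø64 mm round legs — a table. The top surface is at 727 + 34 = 761 mm.


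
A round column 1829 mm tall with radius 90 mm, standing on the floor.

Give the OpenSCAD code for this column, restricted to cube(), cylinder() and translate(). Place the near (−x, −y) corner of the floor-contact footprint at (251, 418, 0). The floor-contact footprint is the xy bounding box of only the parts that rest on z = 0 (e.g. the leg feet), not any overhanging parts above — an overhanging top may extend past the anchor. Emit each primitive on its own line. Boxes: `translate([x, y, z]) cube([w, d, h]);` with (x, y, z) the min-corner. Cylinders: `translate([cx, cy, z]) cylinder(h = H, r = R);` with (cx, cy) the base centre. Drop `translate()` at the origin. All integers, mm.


translate([341, 508, 0]) cylinder(h = 1829, r = 90);


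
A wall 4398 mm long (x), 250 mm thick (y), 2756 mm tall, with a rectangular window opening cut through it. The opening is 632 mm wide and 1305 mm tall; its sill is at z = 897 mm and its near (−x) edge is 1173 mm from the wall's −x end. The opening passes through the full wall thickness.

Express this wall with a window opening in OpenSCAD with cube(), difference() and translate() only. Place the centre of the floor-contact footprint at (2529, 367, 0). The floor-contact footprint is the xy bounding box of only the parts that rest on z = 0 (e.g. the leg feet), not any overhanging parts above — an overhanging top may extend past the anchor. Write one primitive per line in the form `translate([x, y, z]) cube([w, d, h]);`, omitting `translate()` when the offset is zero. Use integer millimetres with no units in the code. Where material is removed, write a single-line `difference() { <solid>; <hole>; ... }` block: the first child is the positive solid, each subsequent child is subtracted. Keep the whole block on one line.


difference() { translate([330, 242, 0]) cube([4398, 250, 2756]); translate([1503, 242, 897]) cube([632, 250, 1305]); }


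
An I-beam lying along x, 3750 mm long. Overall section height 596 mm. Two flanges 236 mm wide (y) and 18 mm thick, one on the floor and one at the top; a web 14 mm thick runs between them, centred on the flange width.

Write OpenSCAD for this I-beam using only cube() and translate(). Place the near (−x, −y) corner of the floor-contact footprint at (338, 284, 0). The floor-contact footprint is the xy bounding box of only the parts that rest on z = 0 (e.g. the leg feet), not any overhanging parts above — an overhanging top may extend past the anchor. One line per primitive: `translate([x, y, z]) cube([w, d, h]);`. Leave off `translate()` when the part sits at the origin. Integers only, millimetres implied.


translate([338, 284, 0]) cube([3750, 236, 18]);
translate([338, 395, 18]) cube([3750, 14, 560]);
translate([338, 284, 578]) cube([3750, 236, 18]);


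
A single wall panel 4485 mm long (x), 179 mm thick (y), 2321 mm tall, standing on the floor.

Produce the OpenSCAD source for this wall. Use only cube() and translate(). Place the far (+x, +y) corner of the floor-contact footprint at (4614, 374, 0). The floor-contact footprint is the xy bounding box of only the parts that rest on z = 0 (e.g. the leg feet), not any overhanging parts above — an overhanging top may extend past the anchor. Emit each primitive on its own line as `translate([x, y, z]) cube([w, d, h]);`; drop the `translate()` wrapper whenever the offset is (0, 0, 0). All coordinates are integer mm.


translate([129, 195, 0]) cube([4485, 179, 2321]);


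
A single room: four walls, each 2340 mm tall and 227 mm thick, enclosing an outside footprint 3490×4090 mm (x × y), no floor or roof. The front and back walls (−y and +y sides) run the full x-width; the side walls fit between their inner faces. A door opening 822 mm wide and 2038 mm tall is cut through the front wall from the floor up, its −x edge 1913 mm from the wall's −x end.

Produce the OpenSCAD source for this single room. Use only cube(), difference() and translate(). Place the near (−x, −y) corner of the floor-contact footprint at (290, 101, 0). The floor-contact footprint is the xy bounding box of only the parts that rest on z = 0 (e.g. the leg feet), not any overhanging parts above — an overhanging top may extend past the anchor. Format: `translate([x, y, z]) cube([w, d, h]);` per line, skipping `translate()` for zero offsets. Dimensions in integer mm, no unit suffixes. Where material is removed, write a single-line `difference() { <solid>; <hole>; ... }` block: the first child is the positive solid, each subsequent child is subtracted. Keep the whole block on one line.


difference() { translate([290, 101, 0]) cube([3490, 227, 2340]); translate([2203, 101, 0]) cube([822, 227, 2038]); }
translate([290, 3964, 0]) cube([3490, 227, 2340]);
translate([290, 328, 0]) cube([227, 3636, 2340]);
translate([3553, 328, 0]) cube([227, 3636, 2340]);


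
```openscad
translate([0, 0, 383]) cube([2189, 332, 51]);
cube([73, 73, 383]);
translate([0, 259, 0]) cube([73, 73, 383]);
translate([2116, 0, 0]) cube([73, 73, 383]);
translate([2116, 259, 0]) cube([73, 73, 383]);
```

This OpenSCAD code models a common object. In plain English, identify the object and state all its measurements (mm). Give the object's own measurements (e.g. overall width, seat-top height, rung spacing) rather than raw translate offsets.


A bench: a 2189×332 mm seat slab, 51 mm thick, top at z = 434 mm, on four 73×73 mm square legs flush with the seat corners and standing on z = 0.


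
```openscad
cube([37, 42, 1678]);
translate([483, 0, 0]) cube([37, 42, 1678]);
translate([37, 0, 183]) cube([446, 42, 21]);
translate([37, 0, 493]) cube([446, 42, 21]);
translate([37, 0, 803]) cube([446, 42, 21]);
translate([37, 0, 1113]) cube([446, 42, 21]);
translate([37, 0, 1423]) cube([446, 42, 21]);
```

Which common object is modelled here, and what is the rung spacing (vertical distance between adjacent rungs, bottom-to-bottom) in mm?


A ladder. The rung spacing is 310 mm.

Two tall 37×42 posts with 5 short bars between them — a ladder. Adjacent rungs sit at z = 183 and z = 493, so the spacing is 493 − 183 = 310 mm.


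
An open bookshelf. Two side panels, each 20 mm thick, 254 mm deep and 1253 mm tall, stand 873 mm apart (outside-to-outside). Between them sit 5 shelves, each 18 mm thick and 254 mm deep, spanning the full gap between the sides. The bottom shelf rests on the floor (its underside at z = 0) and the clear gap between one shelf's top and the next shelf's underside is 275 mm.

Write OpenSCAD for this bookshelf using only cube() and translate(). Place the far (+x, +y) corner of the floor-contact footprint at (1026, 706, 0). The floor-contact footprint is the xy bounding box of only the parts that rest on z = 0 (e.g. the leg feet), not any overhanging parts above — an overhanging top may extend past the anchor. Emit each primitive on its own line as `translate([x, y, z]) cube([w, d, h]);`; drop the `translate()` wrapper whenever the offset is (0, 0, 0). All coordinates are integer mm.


translate([153, 452, 0]) cube([20, 254, 1253]);
translate([1006, 452, 0]) cube([20, 254, 1253]);
translate([173, 452, 0]) cube([833, 254, 18]);
translate([173, 452, 293]) cube([833, 254, 18]);
translate([173, 452, 586]) cube([833, 254, 18]);
translate([173, 452, 879]) cube([833, 254, 18]);
translate([173, 452, 1172]) cube([833, 254, 18]);


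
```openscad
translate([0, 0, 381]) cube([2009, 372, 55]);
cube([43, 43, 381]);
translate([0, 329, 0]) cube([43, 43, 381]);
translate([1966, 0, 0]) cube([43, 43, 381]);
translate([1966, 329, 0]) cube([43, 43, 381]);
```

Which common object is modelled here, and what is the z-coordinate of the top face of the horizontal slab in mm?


A bench. The seat-top height is 436 mm.

A long slab on four corner posts — a bench. The slab sits at z = 381 with thickness 55, so the top is 381 + 55 = 436 mm.


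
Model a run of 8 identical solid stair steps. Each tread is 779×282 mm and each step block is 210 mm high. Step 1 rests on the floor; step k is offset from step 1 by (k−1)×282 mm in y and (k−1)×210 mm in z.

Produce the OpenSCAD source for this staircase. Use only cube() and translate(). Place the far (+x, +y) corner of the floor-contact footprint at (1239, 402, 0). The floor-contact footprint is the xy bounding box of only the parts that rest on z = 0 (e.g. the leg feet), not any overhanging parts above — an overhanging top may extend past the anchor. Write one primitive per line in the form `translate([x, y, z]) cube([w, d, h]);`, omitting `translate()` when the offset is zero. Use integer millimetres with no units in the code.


translate([460, 120, 0]) cube([779, 282, 210]);
translate([460, 402, 210]) cube([779, 282, 210]);
translate([460, 684, 420]) cube([779, 282, 210]);
translate([460, 966, 630]) cube([779, 282, 210]);
translate([460, 1248, 840]) cube([779, 282, 210]);
translate([460, 1530, 1050]) cube([779, 282, 210]);
translate([460, 1812, 1260]) cube([779, 282, 210]);
translate([460, 2094, 1470]) cube([779, 282, 210]);


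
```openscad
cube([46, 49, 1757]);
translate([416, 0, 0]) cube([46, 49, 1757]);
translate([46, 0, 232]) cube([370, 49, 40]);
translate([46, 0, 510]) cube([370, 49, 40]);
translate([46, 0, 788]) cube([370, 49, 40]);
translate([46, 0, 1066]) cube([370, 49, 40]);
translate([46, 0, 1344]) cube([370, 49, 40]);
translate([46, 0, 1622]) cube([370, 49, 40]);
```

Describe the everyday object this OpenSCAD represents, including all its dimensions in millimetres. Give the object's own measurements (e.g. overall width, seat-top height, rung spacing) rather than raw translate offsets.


A straight ladder. Two 46×49 mm vertical rails, 1757 mm tall, stand 462 mm apart (outside-to-outside) with their front faces coplanar on the −y side. 6 rungs, each 49 mm deep and 40 mm tall, span between the inner faces of the rails, front faces flush with the rails. The lowest rung's underside is at z = 232 mm and rungs are spaced 278 mm apart (underside to underside).


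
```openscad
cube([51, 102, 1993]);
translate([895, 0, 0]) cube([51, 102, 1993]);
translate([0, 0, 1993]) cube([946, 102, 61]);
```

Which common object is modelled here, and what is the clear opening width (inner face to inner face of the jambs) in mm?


A door frame. The clear opening width is 844 mm.

Two 1993 mm tall posts with a header on top — a door frame. The left jamb is 51 mm wide at x = 0; the right jamb starts at x = 895. The clear opening is 895 − 51 = 844 mm.


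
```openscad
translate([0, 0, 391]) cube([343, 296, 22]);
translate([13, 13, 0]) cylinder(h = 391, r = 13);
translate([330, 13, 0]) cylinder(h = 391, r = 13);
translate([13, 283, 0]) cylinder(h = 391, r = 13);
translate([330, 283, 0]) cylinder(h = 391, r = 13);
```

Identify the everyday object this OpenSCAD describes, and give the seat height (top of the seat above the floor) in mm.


A stool. The seat height is 413 mm.

A 343×296×22 slab at z = 391 on four corner cylinders — a stool. The seat top is 391 + 22 = 413 mm.


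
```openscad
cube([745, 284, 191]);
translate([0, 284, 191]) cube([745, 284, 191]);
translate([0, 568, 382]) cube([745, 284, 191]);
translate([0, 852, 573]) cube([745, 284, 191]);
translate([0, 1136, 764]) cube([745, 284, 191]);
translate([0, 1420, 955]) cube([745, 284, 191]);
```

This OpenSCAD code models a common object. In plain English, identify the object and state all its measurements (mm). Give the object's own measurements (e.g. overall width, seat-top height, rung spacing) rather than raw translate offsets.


A straight staircase of 6 solid steps. Each step is 745 mm wide (x), 284 mm deep (y, the going) and 191 mm tall (the rise). The first step rests on the floor; each subsequent step sits one going further in +y and one rise higher in +z, directly behind and above the previous step with no overlap.


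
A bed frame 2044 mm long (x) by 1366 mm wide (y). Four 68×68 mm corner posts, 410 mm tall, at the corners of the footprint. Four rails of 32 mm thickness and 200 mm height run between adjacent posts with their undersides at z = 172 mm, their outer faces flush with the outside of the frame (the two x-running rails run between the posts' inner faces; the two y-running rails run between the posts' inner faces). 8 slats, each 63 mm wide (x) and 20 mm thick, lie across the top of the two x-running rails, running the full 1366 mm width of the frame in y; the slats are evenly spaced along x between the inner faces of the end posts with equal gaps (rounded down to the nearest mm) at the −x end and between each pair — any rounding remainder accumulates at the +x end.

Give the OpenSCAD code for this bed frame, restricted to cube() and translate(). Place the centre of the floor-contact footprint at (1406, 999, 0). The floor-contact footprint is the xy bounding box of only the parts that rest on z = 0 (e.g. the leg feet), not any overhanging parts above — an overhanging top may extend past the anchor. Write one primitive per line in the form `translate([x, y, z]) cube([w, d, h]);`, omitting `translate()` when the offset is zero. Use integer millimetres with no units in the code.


translate([384, 316, 0]) cube([68, 68, 410]);
translate([384, 1614, 0]) cube([68, 68, 410]);
translate([2360, 316, 0]) cube([68, 68, 410]);
translate([2360, 1614, 0]) cube([68, 68, 410]);
translate([452, 316, 172]) cube([1908, 32, 200]);
translate([452, 1650, 172]) cube([1908, 32, 200]);
translate([384, 384, 172]) cube([32, 1230, 200]);
translate([2396, 384, 172]) cube([32, 1230, 200]);
translate([608, 316, 372]) cube([63, 1366, 20]);
translate([827, 316, 372]) cube([63, 1366, 20]);
translate([1046, 316, 372]) cube([63, 1366, 20]);
translate([1265, 316, 372]) cube([63, 1366, 20]);
translate([1484, 316, 372]) cube([63, 1366, 20]);
translate([1703, 316, 372]) cube([63, 1366, 20]);
translate([1922, 316, 372]) cube([63, 1366, 20]);
translate([2141, 316, 372]) cube([63, 1366, 20]);


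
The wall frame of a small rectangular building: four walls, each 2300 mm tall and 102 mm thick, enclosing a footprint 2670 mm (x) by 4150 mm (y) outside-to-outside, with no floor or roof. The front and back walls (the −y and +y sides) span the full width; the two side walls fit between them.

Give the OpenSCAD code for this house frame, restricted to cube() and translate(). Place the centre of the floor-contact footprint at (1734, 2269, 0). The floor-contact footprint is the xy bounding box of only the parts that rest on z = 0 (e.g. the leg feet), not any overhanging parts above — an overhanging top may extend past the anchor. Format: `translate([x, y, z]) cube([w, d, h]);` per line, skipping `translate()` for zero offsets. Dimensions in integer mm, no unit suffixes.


translate([399, 194, 0]) cube([2670, 102, 2300]);
translate([399, 4242, 0]) cube([2670, 102, 2300]);
translate([399, 296, 0]) cube([102, 3946, 2300]);
translate([2967, 296, 0]) cube([102, 3946, 2300]);


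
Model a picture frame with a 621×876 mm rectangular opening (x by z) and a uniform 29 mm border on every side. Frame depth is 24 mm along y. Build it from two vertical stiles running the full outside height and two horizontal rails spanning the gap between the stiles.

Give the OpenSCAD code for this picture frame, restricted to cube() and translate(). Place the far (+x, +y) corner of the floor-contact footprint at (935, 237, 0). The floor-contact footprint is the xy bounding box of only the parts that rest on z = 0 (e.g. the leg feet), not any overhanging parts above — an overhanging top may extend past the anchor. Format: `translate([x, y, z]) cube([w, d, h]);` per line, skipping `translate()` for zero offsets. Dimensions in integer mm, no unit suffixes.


translate([256, 213, 0]) cube([29, 24, 934]);
translate([906, 213, 0]) cube([29, 24, 934]);
translate([285, 213, 0]) cube([621, 24, 29]);
translate([285, 213, 905]) cube([621, 24, 29]);


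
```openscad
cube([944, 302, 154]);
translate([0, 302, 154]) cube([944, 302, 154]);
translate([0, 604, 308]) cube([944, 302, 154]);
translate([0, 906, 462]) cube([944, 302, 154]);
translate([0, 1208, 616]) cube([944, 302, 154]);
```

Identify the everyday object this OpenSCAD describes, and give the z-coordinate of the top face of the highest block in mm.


A staircase. The total rise is 770 mm.

5 identical blocks, each offset up and back from the previous — a staircase. Each step is 154 mm tall and there are 5 of them, so the total rise is 5 × 154 = 770 mm.


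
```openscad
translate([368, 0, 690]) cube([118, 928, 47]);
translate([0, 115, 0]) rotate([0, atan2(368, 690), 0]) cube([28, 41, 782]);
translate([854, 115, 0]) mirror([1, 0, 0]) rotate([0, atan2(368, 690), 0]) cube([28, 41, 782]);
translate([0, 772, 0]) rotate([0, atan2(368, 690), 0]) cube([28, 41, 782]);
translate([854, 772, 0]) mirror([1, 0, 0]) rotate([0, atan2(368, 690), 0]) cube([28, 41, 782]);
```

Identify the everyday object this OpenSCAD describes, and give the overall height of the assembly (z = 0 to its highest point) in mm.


A sawhorse. The overall height is 737 mm.

A beam across two mirrored pairs of raked legs — a sawhorse. The beam's underside is at z = 690 (matching the legs' vertical rise in atan2(368, 690)) and the beam is 47 mm tall, so its top is at 690 + 47 = 737 mm. The raked legs top out at the beam's underside, so that is the highest point.


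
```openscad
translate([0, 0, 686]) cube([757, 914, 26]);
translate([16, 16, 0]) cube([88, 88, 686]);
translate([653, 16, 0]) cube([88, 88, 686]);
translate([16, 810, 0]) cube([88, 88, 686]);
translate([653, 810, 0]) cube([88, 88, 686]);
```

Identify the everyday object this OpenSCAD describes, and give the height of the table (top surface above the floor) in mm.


A table. The table height is 712 mm.

A 757×914×26 slab sits at z = 686 on four 88 mm square posts — a table. The top surface is at 686 + 26 = 712 mm.


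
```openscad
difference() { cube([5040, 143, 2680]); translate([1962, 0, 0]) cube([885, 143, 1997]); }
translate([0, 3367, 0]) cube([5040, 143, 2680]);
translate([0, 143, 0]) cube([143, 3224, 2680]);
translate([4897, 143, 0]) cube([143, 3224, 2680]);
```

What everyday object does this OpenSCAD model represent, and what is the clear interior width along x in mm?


A single room. The interior width is 4754 mm.

Four walls enclosing a rectangle with a door in the front wall — a room. Outside width 5040 minus two 143 mm walls gives 4754 mm.


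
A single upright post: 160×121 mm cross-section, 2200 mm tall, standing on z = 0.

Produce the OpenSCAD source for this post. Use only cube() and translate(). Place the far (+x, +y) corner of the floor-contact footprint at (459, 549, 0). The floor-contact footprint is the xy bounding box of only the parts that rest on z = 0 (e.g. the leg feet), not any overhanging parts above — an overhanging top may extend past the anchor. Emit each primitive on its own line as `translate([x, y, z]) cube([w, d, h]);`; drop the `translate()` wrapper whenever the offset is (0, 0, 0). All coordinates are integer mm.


translate([299, 428, 0]) cube([160, 121, 2200]);


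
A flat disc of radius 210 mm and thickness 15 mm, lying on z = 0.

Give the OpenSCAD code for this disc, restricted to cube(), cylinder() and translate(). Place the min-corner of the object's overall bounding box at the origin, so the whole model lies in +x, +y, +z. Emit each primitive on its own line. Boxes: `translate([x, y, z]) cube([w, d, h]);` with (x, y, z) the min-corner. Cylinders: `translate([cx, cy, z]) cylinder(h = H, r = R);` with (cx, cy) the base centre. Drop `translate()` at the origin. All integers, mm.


translate([210, 210, 0]) cylinder(h = 15, r = 210);


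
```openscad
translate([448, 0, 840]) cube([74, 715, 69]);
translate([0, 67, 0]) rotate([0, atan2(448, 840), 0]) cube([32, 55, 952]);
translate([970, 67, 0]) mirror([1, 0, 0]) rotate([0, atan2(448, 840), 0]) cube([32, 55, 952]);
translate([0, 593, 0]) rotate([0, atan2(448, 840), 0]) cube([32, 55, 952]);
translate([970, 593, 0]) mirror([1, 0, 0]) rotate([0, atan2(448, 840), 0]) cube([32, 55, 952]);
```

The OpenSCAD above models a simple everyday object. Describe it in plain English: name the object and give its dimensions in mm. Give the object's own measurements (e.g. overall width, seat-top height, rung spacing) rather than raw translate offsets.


A sawhorse. A 74×715×69 mm beam (x, y, z) sits on two A-frame leg pairs. Each pair is two raked legs of 32×55 mm section (55 mm along y) splaying symmetrically in x. Each leg rises 840 mm vertically over 448 mm of horizontal reach and is 952 mm long along its own axis. Every leg's outer bottom edge rests on the floor and its outer top edge meets a bottom edge of the beam — the left legs (tilting toward +x) meet the beam's −x bottom edge, the right legs (their mirror images, tilting toward −x) meet its +x bottom edge — so the leg tops tuck under the beam, the beam's underside is 840 mm above the floor, and the feet are 970 mm apart outside-to-outside with the beam centred between them. The two leg pairs are set in 67 mm from either end of the beam.


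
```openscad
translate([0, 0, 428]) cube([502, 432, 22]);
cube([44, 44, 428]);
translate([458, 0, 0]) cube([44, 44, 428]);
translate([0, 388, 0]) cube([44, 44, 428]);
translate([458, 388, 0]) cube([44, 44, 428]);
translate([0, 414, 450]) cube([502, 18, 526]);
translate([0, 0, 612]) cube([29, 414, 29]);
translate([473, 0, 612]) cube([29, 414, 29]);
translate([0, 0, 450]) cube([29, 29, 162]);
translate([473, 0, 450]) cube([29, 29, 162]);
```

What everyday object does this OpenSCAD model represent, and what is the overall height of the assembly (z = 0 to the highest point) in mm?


A chair. The overall height is 976 mm.

A slab on four corner posts with a tall panel at the back — a chair. The seat slab sits at z = 428 with thickness 22, and the 526 mm backrest starts at the seat top, so the overall height is 428 + 22 + 526 = 976 mm.


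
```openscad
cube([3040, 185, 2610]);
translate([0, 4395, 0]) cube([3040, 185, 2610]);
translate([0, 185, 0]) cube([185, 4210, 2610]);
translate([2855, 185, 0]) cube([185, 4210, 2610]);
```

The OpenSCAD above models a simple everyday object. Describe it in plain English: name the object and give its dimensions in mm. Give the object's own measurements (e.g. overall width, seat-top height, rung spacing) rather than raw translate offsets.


The wall frame of a small rectangular building: four walls, each 2610 mm tall and 185 mm thick, enclosing a footprint 3040 mm (x) by 4580 mm (y) outside-to-outside, with no floor or roof. The front and back walls (the −y and +y sides) span the full width; the two side walls fit between them.


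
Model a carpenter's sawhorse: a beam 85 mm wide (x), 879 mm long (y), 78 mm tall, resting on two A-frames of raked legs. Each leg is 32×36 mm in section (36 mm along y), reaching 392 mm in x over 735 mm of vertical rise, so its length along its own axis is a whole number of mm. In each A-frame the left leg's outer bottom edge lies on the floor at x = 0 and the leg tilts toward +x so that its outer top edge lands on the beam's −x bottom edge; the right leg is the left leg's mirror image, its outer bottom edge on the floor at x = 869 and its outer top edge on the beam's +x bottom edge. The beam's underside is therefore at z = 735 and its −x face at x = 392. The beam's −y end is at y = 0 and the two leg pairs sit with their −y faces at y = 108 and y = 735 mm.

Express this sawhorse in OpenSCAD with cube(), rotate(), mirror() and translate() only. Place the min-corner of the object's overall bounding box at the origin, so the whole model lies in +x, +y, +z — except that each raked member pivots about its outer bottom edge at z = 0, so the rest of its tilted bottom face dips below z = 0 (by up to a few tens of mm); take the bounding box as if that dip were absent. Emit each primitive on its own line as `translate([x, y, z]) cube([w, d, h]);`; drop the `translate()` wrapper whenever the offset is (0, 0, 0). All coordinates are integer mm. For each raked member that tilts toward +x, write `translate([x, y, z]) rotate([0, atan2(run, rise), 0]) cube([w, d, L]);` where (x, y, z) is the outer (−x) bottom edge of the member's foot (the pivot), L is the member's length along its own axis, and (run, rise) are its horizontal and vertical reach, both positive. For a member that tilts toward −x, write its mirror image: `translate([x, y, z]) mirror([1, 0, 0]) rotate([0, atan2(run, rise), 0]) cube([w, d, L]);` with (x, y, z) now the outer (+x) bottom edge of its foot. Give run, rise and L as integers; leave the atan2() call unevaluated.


translate([392, 0, 735]) cube([85, 879, 78]);
translate([0, 108, 0]) rotate([0, atan2(392, 735), 0]) cube([32, 36, 833]);
translate([869, 108, 0]) mirror([1, 0, 0]) rotate([0, atan2(392, 735), 0]) cube([32, 36, 833]);
translate([0, 735, 0]) rotate([0, atan2(392, 735), 0]) cube([32, 36, 833]);
translate([869, 735, 0]) mirror([1, 0, 0]) rotate([0, atan2(392, 735), 0]) cube([32, 36, 833]);


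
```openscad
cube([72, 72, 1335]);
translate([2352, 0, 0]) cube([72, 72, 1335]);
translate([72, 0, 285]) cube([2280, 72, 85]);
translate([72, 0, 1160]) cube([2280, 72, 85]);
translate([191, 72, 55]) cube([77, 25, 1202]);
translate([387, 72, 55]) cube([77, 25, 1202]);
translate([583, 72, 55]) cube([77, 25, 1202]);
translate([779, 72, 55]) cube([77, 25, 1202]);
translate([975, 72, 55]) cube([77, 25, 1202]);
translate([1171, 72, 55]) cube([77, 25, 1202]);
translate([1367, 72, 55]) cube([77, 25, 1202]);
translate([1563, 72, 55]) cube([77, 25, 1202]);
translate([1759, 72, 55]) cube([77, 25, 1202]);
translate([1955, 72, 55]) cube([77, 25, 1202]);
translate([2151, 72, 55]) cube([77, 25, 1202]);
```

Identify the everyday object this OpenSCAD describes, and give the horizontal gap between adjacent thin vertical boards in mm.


A fence section. The picket gap is 119 mm.

Two posts, two rails, 11 pickets — a fence section. Span 2280 mm holds 11 pickets of 77 mm with 12 equal gaps: ⌊(2280 − 11·77) / 12⌋ = 119 mm.


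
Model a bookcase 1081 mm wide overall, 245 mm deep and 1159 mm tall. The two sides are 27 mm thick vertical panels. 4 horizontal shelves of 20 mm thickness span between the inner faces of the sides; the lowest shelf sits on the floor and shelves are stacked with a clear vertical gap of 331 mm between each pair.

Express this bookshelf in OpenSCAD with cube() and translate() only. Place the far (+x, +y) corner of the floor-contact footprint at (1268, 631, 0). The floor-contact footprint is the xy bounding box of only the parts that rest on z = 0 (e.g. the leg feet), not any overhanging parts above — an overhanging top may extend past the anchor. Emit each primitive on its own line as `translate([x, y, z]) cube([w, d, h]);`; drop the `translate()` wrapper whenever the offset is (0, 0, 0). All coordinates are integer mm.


translate([187, 386, 0]) cube([27, 245, 1159]);
translate([1241, 386, 0]) cube([27, 245, 1159]);
translate([214, 386, 0]) cube([1027, 245, 20]);
translate([214, 386, 351]) cube([1027, 245, 20]);
translate([214, 386, 702]) cube([1027, 245, 20]);
translate([214, 386, 1053]) cube([1027, 245, 20]);


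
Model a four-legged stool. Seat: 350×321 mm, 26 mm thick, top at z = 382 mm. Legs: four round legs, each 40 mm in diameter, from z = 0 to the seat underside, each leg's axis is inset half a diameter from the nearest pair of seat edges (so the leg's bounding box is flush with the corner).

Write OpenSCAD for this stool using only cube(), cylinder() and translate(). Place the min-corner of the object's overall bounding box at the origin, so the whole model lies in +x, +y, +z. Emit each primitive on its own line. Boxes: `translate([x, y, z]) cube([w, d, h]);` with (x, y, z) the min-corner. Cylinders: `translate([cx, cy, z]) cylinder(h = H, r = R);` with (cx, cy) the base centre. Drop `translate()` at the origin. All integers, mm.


translate([0, 0, 356]) cube([350, 321, 26]);
translate([20, 20, 0]) cylinder(h = 356, r = 20);
translate([330, 20, 0]) cylinder(h = 356, r = 20);
translate([20, 301, 0]) cylinder(h = 356, r = 20);
translate([330, 301, 0]) cylinder(h = 356, r = 20);
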